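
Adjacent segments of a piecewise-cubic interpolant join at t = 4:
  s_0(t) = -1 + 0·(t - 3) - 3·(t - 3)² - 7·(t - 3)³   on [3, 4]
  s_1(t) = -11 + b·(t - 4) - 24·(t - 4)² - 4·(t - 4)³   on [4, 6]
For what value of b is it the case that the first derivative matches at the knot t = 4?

s_0'(t) = 0 - 6·(t - 3) - 21·(t - 3)², so s_0'(4) = -27. On the right, s_1'(4) = b, so b = -27.

-27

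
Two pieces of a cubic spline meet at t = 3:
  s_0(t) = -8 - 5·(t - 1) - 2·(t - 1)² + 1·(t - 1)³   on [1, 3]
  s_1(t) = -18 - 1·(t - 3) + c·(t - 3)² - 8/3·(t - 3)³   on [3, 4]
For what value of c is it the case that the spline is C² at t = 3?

s_0''(t) = -4 + 6·(t - 1), so s_0''(3) = 8. On the right, s_1''(3) = 2c, so c = 4.

4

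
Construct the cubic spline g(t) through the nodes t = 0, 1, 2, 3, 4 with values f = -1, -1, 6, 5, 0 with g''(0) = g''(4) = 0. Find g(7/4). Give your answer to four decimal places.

4.5137

With M_i denoting the second derivative at x_i, h_i = 1, 1, 1, 1, and Δ_i = (y_(i+1) − y_i)/h_i = 0, 7, -1, -5:
  1·M_0 + 4·M_1 + 1·M_2 = 6(Δ_1 - Δ_0) = 42
  1·M_1 + 4·M_2 + 1·M_3 = 6(Δ_2 - Δ_1) = -48
  1·M_2 + 4·M_3 + 1·M_4 = 6(Δ_3 - Δ_2) = -24
Natural end conditions: M_0 = M_4 = 0.
Hence M_0 = 0, M_1 = 57/4, M_2 = -15, M_3 = -9/4, M_4 = 0.
On [1, 2], g(t) = -1 + 19/4·(t - 1) + 57/8·(t - 1)² - 39/8·(t - 1)³.
With (t - 1) = 3/4: g(7/4) = 2311/512.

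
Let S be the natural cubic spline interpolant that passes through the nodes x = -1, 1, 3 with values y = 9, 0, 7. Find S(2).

2

Let M_i = S''(x_i). Step sizes h_i = 2, 2; slopes of the chords Δ_i = (y_(i+1) - y_i)/h_i = -9/2, 7/2.
  2·M_0 + 8·M_1 + 2·M_2 = 6(Δ_1 - Δ_0) = 48
Natural end conditions: M_0 = M_2 = 0.
Forward elimination and back-substitution give M_0 = 0, M_1 = 6, M_2 = 0.
On [1, 3], S(x) = 0 - 1/2·(x - 1) + 3·(x - 1)² - 1/2·(x - 1)³.
With (x - 1) = 1: S(2) = 2.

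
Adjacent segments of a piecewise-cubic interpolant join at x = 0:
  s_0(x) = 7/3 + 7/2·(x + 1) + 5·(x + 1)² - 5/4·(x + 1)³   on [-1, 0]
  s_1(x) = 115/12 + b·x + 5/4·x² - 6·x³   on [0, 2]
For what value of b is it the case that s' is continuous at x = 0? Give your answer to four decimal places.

9.7500

s_0'(x) = 7/2 + 10·(x + 1) - 15/4·(x + 1)², so s_0'(0) = 39/4. On the right, s_1'(0) = b, so b = 39/4.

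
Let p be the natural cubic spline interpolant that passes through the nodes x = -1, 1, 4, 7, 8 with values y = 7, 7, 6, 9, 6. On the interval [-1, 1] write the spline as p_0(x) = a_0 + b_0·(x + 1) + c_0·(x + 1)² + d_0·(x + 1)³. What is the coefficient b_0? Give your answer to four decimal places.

0.2431

Write m_i for p''(x_i). With h_i = 2, 3, 3, 1 and divided differences Δ_i = 0, -1/3, 1, -3, the continuity of p' gives the tridiagonal system
  2·m_0 + 10·m_1 + 3·m_2 = 6(Δ_1 - Δ_0) = -2
  3·m_1 + 12·m_2 + 3·m_3 = 6(Δ_2 - Δ_1) = 8
  3·m_2 + 8·m_3 + 1·m_4 = 6(Δ_3 - Δ_2) = -24
Natural end conditions: m_0 = m_4 = 0.
Solving the tridiagonal system: m_0 = 0, m_1 = -97/133, m_2 = 704/399, m_3 = -487/133, m_4 = 0.
On [-1, 1], with p_0(x) = a_0 + b_0·(x + 1) + c_0·(x + 1)² + d_0·(x + 1)³: c_0 = m_0/2 = 0, d_0 = (m_1 - m_0)/(6h_0) = -97/1596, b_0 = Δ_0 - h_0(2m_0 + m_1)/6 = 97/399.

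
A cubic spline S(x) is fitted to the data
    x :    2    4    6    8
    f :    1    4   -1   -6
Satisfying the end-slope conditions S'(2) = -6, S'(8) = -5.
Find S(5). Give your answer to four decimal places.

Let m_i = S''(x_i). Step sizes h_i = 2, 2, 2; slopes of the chords Δ_i = (y_(i+1) - y_i)/h_i = 3/2, -5/2, -5/2.
  2·m_0 + 8·m_1 + 2·m_2 = 6(Δ_1 - Δ_0) = -24
  2·m_1 + 8·m_2 + 2·m_3 = 6(Δ_2 - Δ_1) = 0
Clamped end conditions give two more equations: 2h_0·m_0 + h_0·m_1 = 6(Δ_0 - S'(2)) = 45 and h_2·m_2 + 2h_2·m_3 = 6(S'(8) - Δ_2) = -15.
Solving: m_0 = 451/30, m_1 = -227/30, m_2 = 97/30, m_3 = -161/30.
On [4, 6], S(x) = 4 + 22/15·(x - 4) - 227/60·(x - 4)² + 9/10·(x - 4)³.
With (x - 4) = 1: S(5) = 31/12.

2.5833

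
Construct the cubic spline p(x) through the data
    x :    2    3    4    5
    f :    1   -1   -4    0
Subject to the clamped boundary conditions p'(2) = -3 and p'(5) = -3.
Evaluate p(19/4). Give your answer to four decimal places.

Write M_i for p''(x_i). With h_i = 1, 1, 1 and divided differences Δ_i = -2, -3, 4, the continuity of p' gives the tridiagonal system
  1·M_0 + 4·M_1 + 1·M_2 = 6(Δ_1 - Δ_0) = -6
  1·M_1 + 4·M_2 + 1·M_3 = 6(Δ_2 - Δ_1) = 42
Clamped end conditions give two more equations: 2h_0·M_0 + h_0·M_1 = 6(Δ_0 - p'(2)) = 6 and h_2·M_2 + 2h_2·M_3 = 6(p'(5) - Δ_2) = -42.
Solving the tridiagonal system: M_0 = 36/5, M_1 = -42/5, M_2 = 102/5, M_3 = -156/5.
On [4, 5], p(x) = -4 + 12/5·(x - 4) + 51/5·(x - 4)² - 43/5·(x - 4)³.
With (x - 4) = 3/4: p(19/4) = -29/320.

-0.0906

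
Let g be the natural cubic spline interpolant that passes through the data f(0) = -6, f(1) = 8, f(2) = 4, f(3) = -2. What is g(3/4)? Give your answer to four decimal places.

6.0313

With σ_i denoting the second derivative at x_i, h_i = 1, 1, 1, and Δ_i = (y_(i+1) − y_i)/h_i = 14, -4, -6:
  1·σ_0 + 4·σ_1 + 1·σ_2 = 6(Δ_1 - Δ_0) = -108
  1·σ_1 + 4·σ_2 + 1·σ_3 = 6(Δ_2 - Δ_1) = -12
Natural end conditions: σ_0 = σ_3 = 0.
Solving the tridiagonal system: σ_0 = 0, σ_1 = -28, σ_2 = 4, σ_3 = 0.
On [0, 1], g(x) = -6 + 56/3·x + 0·x² - 14/3·x³.
With x = 3/4: g(3/4) = 193/32.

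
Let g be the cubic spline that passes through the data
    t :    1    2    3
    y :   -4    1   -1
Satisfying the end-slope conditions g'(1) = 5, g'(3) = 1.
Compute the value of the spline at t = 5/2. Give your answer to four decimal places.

Put m_i = g'' at the i-th knot. Here h = (1, 1) and Δ = (5, -2), so the interior equations h_(i-1)·m_(i-1) + 2(h_(i-1)+h_i)·m_i + h_i·m_(i+1) = 6(Δ_i − Δ_(i-1)) read
  1·m_0 + 4·m_1 + 1·m_2 = 6(Δ_1 - Δ_0) = -42
Clamped end conditions give two more equations: 2h_0·m_0 + h_0·m_1 = 6(Δ_0 - g'(1)) = 0 and h_1·m_1 + 2h_1·m_2 = 6(g'(3) - Δ_1) = 18.
Solving the tridiagonal system: m_0 = 17/2, m_1 = -17, m_2 = 35/2.
On [2, 3], g(t) = 1 + 3/4·(t - 2) - 17/2·(t - 2)² + 23/4·(t - 2)³.
With (t - 2) = 1/2: g(5/2) = -1/32.

-0.0313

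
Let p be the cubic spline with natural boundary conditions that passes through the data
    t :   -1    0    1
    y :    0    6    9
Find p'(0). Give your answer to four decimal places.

4.5000

Put m_i = p'' at the i-th knot. Here h = (1, 1) and Δ = (6, 3), so the interior equations h_(i-1)·m_(i-1) + 2(h_(i-1)+h_i)·m_i + h_i·m_(i+1) = 6(Δ_i − Δ_(i-1)) read
  1·m_0 + 4·m_1 + 1·m_2 = 6(Δ_1 - Δ_0) = -18
Natural end conditions: m_0 = m_2 = 0.
Forward elimination and back-substitution give m_0 = 0, m_1 = -9/2, m_2 = 0.
On [0, 1], p'(t) = b_1 + 2c_1·t + 3d_1·t² with b_1 = Δ_1 - h_1(2m_1 + m_2)/6 = 9/2, c_1 = m_1/2 = -9/4, d_1 = (m_2 - m_1)/(6h_1) = 3/4. So p'(0) = 9/2.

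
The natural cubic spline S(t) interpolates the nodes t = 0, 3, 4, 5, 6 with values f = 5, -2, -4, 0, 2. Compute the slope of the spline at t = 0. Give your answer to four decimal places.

With σ_i denoting the second derivative at x_i, h_i = 3, 1, 1, 1, and Δ_i = (y_(i+1) − y_i)/h_i = -7/3, -2, 4, 2:
  3·σ_0 + 8·σ_1 + 1·σ_2 = 6(Δ_1 - Δ_0) = 2
  1·σ_1 + 4·σ_2 + 1·σ_3 = 6(Δ_2 - Δ_1) = 36
  1·σ_2 + 4·σ_3 + 1·σ_4 = 6(Δ_3 - Δ_2) = -12
Natural end conditions: σ_0 = σ_4 = 0.
Solving the tridiagonal system: σ_0 = 0, σ_1 = -63/58, σ_2 = 310/29, σ_3 = -329/58, σ_4 = 0.
On [0, 3], S'(t) = b_0 + 2c_0·t + 3d_0·t² with b_0 = Δ_0 - h_0(2σ_0 + σ_1)/6 = -623/348, c_0 = σ_0/2 = 0, d_0 = (σ_1 - σ_0)/(6h_0) = -7/116. So S'(0) = -623/348.

-1.7902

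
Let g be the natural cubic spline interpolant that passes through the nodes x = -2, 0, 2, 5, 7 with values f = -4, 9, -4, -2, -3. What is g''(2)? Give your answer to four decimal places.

7.5116

Let M_i = g''(x_i). Step sizes h_i = 2, 2, 3, 2; slopes of the chords Δ_i = (y_(i+1) - y_i)/h_i = 13/2, -13/2, 2/3, -1/2.
  2·M_0 + 8·M_1 + 2·M_2 = 6(Δ_1 - Δ_0) = -78
  2·M_1 + 10·M_2 + 3·M_3 = 6(Δ_2 - Δ_1) = 43
  3·M_2 + 10·M_3 + 2·M_4 = 6(Δ_3 - Δ_2) = -7
Natural end conditions: M_0 = M_4 = 0.
Forward elimination and back-substitution give M_0 = 0, M_1 = -500/43, M_2 = 323/43, M_3 = -127/43, M_4 = 0.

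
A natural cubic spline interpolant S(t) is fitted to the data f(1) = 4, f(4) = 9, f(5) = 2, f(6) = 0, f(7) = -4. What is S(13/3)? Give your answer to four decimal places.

Let M_i = S''(x_i). Step sizes h_i = 3, 1, 1, 1; slopes of the chords Δ_i = (y_(i+1) - y_i)/h_i = 5/3, -7, -2, -4.
  3·M_0 + 8·M_1 + 1·M_2 = 6(Δ_1 - Δ_0) = -52
  1·M_1 + 4·M_2 + 1·M_3 = 6(Δ_2 - Δ_1) = 30
  1·M_2 + 4·M_3 + 1·M_4 = 6(Δ_3 - Δ_2) = -12
Natural end conditions: M_0 = M_4 = 0.
Forward elimination and back-substitution give M_0 = 0, M_1 = -228/29, M_2 = 316/29, M_3 = -166/29, M_4 = 0.
On [4, 5], S(t) = 9 - 539/87·(t - 4) - 114/29·(t - 4)² + 272/87·(t - 4)³.
With (t - 4) = 1/3: S(13/3) = 15536/2349.

6.6139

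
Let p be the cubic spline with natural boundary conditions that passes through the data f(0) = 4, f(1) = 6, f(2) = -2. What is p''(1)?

With M_i denoting the second derivative at x_i, h_i = 1, 1, and Δ_i = (y_(i+1) − y_i)/h_i = 2, -8:
  1·M_0 + 4·M_1 + 1·M_2 = 6(Δ_1 - Δ_0) = -60
Natural end conditions: M_0 = M_2 = 0.
Hence M_0 = 0, M_1 = -15, M_2 = 0.

-15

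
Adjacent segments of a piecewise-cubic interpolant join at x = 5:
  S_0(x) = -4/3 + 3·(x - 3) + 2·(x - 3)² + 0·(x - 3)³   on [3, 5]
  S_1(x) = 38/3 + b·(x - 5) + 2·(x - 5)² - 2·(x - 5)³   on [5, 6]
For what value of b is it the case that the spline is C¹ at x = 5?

S_0'(x) = 3 + 4·(x - 3) + 0·(x - 3)², so S_0'(5) = 11. On the right, S_1'(5) = b, so b = 11.

11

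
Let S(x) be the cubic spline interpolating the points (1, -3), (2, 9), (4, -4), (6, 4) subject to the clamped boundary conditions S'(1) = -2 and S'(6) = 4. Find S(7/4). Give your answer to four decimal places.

5.5791

Let M_i = S''(x_i). Step sizes h_i = 1, 2, 2; slopes of the chords Δ_i = (y_(i+1) - y_i)/h_i = 12, -13/2, 4.
  1·M_0 + 6·M_1 + 2·M_2 = 6(Δ_1 - Δ_0) = -111
  2·M_1 + 8·M_2 + 2·M_3 = 6(Δ_2 - Δ_1) = 63
Clamped end conditions give two more equations: 2h_0·M_0 + h_0·M_1 = 6(Δ_0 - S'(1)) = 84 and h_2·M_2 + 2h_2·M_3 = 6(S'(6) - Δ_2) = 0.
Solving the tridiagonal system: M_0 = 1365/23, M_1 = -798/23, M_2 = 435/23, M_3 = -435/46.
On [1, 2], S(x) = -3 - 2·(x - 1) + 1365/46·(x - 1)² - 721/46·(x - 1)³.
With (x - 1) = 3/4: S(7/4) = 16425/2944.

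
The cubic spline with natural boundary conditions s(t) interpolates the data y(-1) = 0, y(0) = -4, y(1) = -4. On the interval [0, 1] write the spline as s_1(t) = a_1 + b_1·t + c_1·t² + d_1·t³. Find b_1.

Write M_i for s''(x_i). With h_i = 1, 1 and divided differences Δ_i = -4, 0, the continuity of s' gives the tridiagonal system
  1·M_0 + 4·M_1 + 1·M_2 = 6(Δ_1 - Δ_0) = 24
Natural end conditions: M_0 = M_2 = 0.
Hence M_0 = 0, M_1 = 6, M_2 = 0.
On [0, 1], with s_1(t) = a_1 + b_1·t + c_1·t² + d_1·t³: c_1 = M_1/2 = 3, d_1 = (M_2 - M_1)/(6h_1) = -1, b_1 = Δ_1 - h_1(2M_1 + M_2)/6 = -2.

-2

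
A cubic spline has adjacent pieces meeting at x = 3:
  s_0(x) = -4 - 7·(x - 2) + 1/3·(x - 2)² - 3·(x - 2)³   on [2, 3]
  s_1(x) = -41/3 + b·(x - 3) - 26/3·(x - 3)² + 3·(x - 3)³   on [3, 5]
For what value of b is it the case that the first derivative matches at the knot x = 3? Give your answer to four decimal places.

s_0'(x) = -7 + 2/3·(x - 2) - 9·(x - 2)², so s_0'(3) = -46/3. On the right, s_1'(3) = b, so b = -46/3.

-15.3333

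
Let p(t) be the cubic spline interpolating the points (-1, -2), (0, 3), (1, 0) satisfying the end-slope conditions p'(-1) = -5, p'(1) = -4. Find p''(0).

Put m_i = p'' at the i-th knot. Here h = (1, 1) and Δ = (5, -3), so the interior equations h_(i-1)·m_(i-1) + 2(h_(i-1)+h_i)·m_i + h_i·m_(i+1) = 6(Δ_i − Δ_(i-1)) read
  1·m_0 + 4·m_1 + 1·m_2 = 6(Δ_1 - Δ_0) = -48
Clamped end conditions give two more equations: 2h_0·m_0 + h_0·m_1 = 6(Δ_0 - p'(-1)) = 60 and h_1·m_1 + 2h_1·m_2 = 6(p'(1) - Δ_1) = -6.
Solving: m_0 = 85/2, m_1 = -25, m_2 = 19/2.

-25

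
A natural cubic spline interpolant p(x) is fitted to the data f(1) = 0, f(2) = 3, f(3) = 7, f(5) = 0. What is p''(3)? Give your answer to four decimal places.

Put M_i = p'' at the i-th knot. Here h = (1, 1, 2) and Δ = (3, 4, -7/2), so the interior equations h_(i-1)·M_(i-1) + 2(h_(i-1)+h_i)·M_i + h_i·M_(i+1) = 6(Δ_i − Δ_(i-1)) read
  1·M_0 + 4·M_1 + 1·M_2 = 6(Δ_1 - Δ_0) = 6
  1·M_1 + 6·M_2 + 2·M_3 = 6(Δ_2 - Δ_1) = -45
Natural end conditions: M_0 = M_3 = 0.
Solving the tridiagonal system: M_0 = 0, M_1 = 81/23, M_2 = -186/23, M_3 = 0.

-8.0870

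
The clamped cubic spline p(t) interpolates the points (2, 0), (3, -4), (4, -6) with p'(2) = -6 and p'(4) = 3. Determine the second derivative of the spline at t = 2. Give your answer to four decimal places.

Write M_i for p''(x_i). With h_i = 1, 1 and divided differences Δ_i = -4, -2, the continuity of p' gives the tridiagonal system
  1·M_0 + 4·M_1 + 1·M_2 = 6(Δ_1 - Δ_0) = 12
Clamped end conditions give two more equations: 2h_0·M_0 + h_0·M_1 = 6(Δ_0 - p'(2)) = 12 and h_1·M_1 + 2h_1·M_2 = 6(p'(4) - Δ_1) = 30.
Solving: M_0 = 15/2, M_1 = -3, M_2 = 33/2.

7.5000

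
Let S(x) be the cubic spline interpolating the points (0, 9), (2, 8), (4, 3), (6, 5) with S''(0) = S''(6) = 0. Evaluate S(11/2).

Write M_i for S''(x_i). With h_i = 2, 2, 2 and divided differences Δ_i = -1/2, -5/2, 1, the continuity of S' gives the tridiagonal system
  2·M_0 + 8·M_1 + 2·M_2 = 6(Δ_1 - Δ_0) = -12
  2·M_1 + 8·M_2 + 2·M_3 = 6(Δ_2 - Δ_1) = 21
Natural end conditions: M_0 = M_3 = 0.
Hence M_0 = 0, M_1 = -23/10, M_2 = 16/5, M_3 = 0.
On [4, 6], S(x) = 3 - 17/15·(x - 4) + 8/5·(x - 4)² - 4/15·(x - 4)³.
With (x - 4) = 3/2: S(11/2) = 4.

4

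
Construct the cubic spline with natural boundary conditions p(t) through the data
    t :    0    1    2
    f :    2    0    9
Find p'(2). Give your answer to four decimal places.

11.7500

With σ_i denoting the second derivative at x_i, h_i = 1, 1, and Δ_i = (y_(i+1) − y_i)/h_i = -2, 9:
  1·σ_0 + 4·σ_1 + 1·σ_2 = 6(Δ_1 - Δ_0) = 66
Natural end conditions: σ_0 = σ_2 = 0.
Hence σ_0 = 0, σ_1 = 33/2, σ_2 = 0.
On [1, 2], p'(t) = b_1 + 2c_1·(t - 1) + 3d_1·(t - 1)² with b_1 = Δ_1 - h_1(2σ_1 + σ_2)/6 = 7/2, c_1 = σ_1/2 = 33/4, d_1 = (σ_2 - σ_1)/(6h_1) = -11/4. So p'(2) = 47/4.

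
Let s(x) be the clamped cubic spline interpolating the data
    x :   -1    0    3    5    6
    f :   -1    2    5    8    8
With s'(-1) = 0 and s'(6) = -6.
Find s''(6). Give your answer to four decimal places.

Let m_i = s''(x_i). Step sizes h_i = 1, 3, 2, 1; slopes of the chords Δ_i = (y_(i+1) - y_i)/h_i = 3, 1, 3/2, 0.
  1·m_0 + 8·m_1 + 3·m_2 = 6(Δ_1 - Δ_0) = -12
  3·m_1 + 10·m_2 + 2·m_3 = 6(Δ_2 - Δ_1) = 3
  2·m_2 + 6·m_3 + 1·m_4 = 6(Δ_3 - Δ_2) = -9
Clamped end conditions give two more equations: 2h_0·m_0 + h_0·m_1 = 6(Δ_0 - s'(-1)) = 18 and h_3·m_3 + 2h_3·m_4 = 6(s'(6) - Δ_3) = -36.
Forward elimination and back-substitution give m_0 = 1569/148, m_1 = -237/74, m_2 = 149/148, m_3 = 47/37, m_4 = -1379/74.

-18.6351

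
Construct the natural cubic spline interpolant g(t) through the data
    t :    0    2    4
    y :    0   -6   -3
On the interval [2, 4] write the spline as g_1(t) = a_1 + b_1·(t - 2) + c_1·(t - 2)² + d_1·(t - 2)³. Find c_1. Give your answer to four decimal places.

Write M_i for g''(x_i). With h_i = 2, 2 and divided differences Δ_i = -3, 3/2, the continuity of g' gives the tridiagonal system
  2·M_0 + 8·M_1 + 2·M_2 = 6(Δ_1 - Δ_0) = 27
Natural end conditions: M_0 = M_2 = 0.
Solving the tridiagonal system: M_0 = 0, M_1 = 27/8, M_2 = 0.
On [2, 4], with g_1(t) = a_1 + b_1·(t - 2) + c_1·(t - 2)² + d_1·(t - 2)³: c_1 = M_1/2 = 27/16, d_1 = (M_2 - M_1)/(6h_1) = -9/32, b_1 = Δ_1 - h_1(2M_1 + M_2)/6 = -3/4.

1.6875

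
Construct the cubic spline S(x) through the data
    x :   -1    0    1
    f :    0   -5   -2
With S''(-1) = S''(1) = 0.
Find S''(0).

Let M_i = S''(x_i). Step sizes h_i = 1, 1; slopes of the chords Δ_i = (y_(i+1) - y_i)/h_i = -5, 3.
  1·M_0 + 4·M_1 + 1·M_2 = 6(Δ_1 - Δ_0) = 48
Natural end conditions: M_0 = M_2 = 0.
Solving: M_0 = 0, M_1 = 12, M_2 = 0.

12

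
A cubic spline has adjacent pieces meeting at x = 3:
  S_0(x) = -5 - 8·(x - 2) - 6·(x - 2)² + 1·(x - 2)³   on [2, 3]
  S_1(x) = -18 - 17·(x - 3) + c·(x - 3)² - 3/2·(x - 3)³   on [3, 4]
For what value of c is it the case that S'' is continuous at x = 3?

S_0''(x) = -12 + 6·(x - 2), so S_0''(3) = -6. On the right, S_1''(3) = 2c, so c = -3.

-3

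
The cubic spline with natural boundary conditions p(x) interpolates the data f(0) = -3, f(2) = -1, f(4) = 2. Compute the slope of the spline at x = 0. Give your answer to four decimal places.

0.8750

Write σ_i for p''(x_i). With h_i = 2, 2 and divided differences Δ_i = 1, 3/2, the continuity of p' gives the tridiagonal system
  2·σ_0 + 8·σ_1 + 2·σ_2 = 6(Δ_1 - Δ_0) = 3
Natural end conditions: σ_0 = σ_2 = 0.
Solving the tridiagonal system: σ_0 = 0, σ_1 = 3/8, σ_2 = 0.
On [0, 2], p'(x) = b_0 + 2c_0·x + 3d_0·x² with b_0 = Δ_0 - h_0(2σ_0 + σ_1)/6 = 7/8, c_0 = σ_0/2 = 0, d_0 = (σ_1 - σ_0)/(6h_0) = 1/32. So p'(0) = 7/8.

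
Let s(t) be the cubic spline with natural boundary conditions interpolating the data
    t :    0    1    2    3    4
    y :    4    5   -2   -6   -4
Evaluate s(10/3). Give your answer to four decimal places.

Put M_i = s'' at the i-th knot. Here h = (1, 1, 1, 1) and Δ = (1, -7, -4, 2), so the interior equations h_(i-1)·M_(i-1) + 2(h_(i-1)+h_i)·M_i + h_i·M_(i+1) = 6(Δ_i − Δ_(i-1)) read
  1·M_0 + 4·M_1 + 1·M_2 = 6(Δ_1 - Δ_0) = -48
  1·M_1 + 4·M_2 + 1·M_3 = 6(Δ_2 - Δ_1) = 18
  1·M_2 + 4·M_3 + 1·M_4 = 6(Δ_3 - Δ_2) = 36
Natural end conditions: M_0 = M_4 = 0.
Hence M_0 = 0, M_1 = -27/2, M_2 = 6, M_3 = 15/2, M_4 = 0.
On [3, 4], s(t) = -6 - 1/2·(t - 3) + 15/4·(t - 3)² - 5/4·(t - 3)³.
With (t - 3) = 1/3: s(10/3) = -313/54.

-5.7963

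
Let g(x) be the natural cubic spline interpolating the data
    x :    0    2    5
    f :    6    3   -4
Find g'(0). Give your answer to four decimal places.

With σ_i denoting the second derivative at x_i, h_i = 2, 3, and Δ_i = (y_(i+1) − y_i)/h_i = -3/2, -7/3:
  2·σ_0 + 10·σ_1 + 3·σ_2 = 6(Δ_1 - Δ_0) = -5
Natural end conditions: σ_0 = σ_2 = 0.
Hence σ_0 = 0, σ_1 = -1/2, σ_2 = 0.
On [0, 2], g'(x) = b_0 + 2c_0·x + 3d_0·x² with b_0 = Δ_0 - h_0(2σ_0 + σ_1)/6 = -4/3, c_0 = σ_0/2 = 0, d_0 = (σ_1 - σ_0)/(6h_0) = -1/24. So g'(0) = -4/3.

-1.3333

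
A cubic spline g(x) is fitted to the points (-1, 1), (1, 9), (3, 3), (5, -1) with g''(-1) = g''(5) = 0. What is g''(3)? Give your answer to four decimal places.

2.2000

Put M_i = g'' at the i-th knot. Here h = (2, 2, 2) and Δ = (4, -3, -2), so the interior equations h_(i-1)·M_(i-1) + 2(h_(i-1)+h_i)·M_i + h_i·M_(i+1) = 6(Δ_i − Δ_(i-1)) read
  2·M_0 + 8·M_1 + 2·M_2 = 6(Δ_1 - Δ_0) = -42
  2·M_1 + 8·M_2 + 2·M_3 = 6(Δ_2 - Δ_1) = 6
Natural end conditions: M_0 = M_3 = 0.
Hence M_0 = 0, M_1 = -29/5, M_2 = 11/5, M_3 = 0.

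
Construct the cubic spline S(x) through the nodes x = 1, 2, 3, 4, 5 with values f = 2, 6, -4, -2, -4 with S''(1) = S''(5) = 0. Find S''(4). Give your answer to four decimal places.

-13.0714

Let M_i = S''(x_i). Step sizes h_i = 1, 1, 1, 1; slopes of the chords Δ_i = (y_(i+1) - y_i)/h_i = 4, -10, 2, -2.
  1·M_0 + 4·M_1 + 1·M_2 = 6(Δ_1 - Δ_0) = -84
  1·M_1 + 4·M_2 + 1·M_3 = 6(Δ_2 - Δ_1) = 72
  1·M_2 + 4·M_3 + 1·M_4 = 6(Δ_3 - Δ_2) = -24
Natural end conditions: M_0 = M_4 = 0.
Solving the tridiagonal system: M_0 = 0, M_1 = -393/14, M_2 = 198/7, M_3 = -183/14, M_4 = 0.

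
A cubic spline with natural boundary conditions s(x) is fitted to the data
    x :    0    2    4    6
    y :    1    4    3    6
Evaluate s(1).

3

Put M_i = s'' at the i-th knot. Here h = (2, 2, 2) and Δ = (3/2, -1/2, 3/2), so the interior equations h_(i-1)·M_(i-1) + 2(h_(i-1)+h_i)·M_i + h_i·M_(i+1) = 6(Δ_i − Δ_(i-1)) read
  2·M_0 + 8·M_1 + 2·M_2 = 6(Δ_1 - Δ_0) = -12
  2·M_1 + 8·M_2 + 2·M_3 = 6(Δ_2 - Δ_1) = 12
Natural end conditions: M_0 = M_3 = 0.
Solving the tridiagonal system: M_0 = 0, M_1 = -2, M_2 = 2, M_3 = 0.
On [0, 2], s(x) = 1 + 13/6·x + 0·x² - 1/6·x³.
With x = 1: s(1) = 3.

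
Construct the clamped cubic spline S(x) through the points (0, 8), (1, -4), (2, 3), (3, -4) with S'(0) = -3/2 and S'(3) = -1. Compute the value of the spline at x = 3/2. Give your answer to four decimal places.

Write m_i for S''(x_i). With h_i = 1, 1, 1 and divided differences Δ_i = -12, 7, -7, the continuity of S' gives the tridiagonal system
  1·m_0 + 4·m_1 + 1·m_2 = 6(Δ_1 - Δ_0) = 114
  1·m_1 + 4·m_2 + 1·m_3 = 6(Δ_2 - Δ_1) = -84
Clamped end conditions give two more equations: 2h_0·m_0 + h_0·m_1 = 6(Δ_0 - S'(0)) = -63 and h_2·m_2 + 2h_2·m_3 = 6(S'(3) - Δ_2) = 36.
Solving: m_0 = -176/3, m_1 = 163/3, m_2 = -134/3, m_3 = 121/3.
On [1, 2], S(x) = -4 - 11/3·(x - 1) + 163/6·(x - 1)² - 33/2·(x - 1)³.
With (x - 1) = 1/2: S(3/2) = -53/48.

-1.1042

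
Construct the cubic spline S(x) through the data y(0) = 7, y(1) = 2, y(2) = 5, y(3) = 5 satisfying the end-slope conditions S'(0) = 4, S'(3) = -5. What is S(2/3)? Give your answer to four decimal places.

4.1259

Let m_i = S''(x_i). Step sizes h_i = 1, 1, 1; slopes of the chords Δ_i = (y_(i+1) - y_i)/h_i = -5, 3, 0.
  1·m_0 + 4·m_1 + 1·m_2 = 6(Δ_1 - Δ_0) = 48
  1·m_1 + 4·m_2 + 1·m_3 = 6(Δ_2 - Δ_1) = -18
Clamped end conditions give two more equations: 2h_0·m_0 + h_0·m_1 = 6(Δ_0 - S'(0)) = -54 and h_2·m_2 + 2h_2·m_3 = 6(S'(3) - Δ_2) = -30.
Forward elimination and back-substitution give m_0 = -194/5, m_1 = 118/5, m_2 = -38/5, m_3 = -56/5.
On [0, 1], S(x) = 7 + 4·x - 97/5·x² + 52/5·x³.
With x = 2/3: S(2/3) = 557/135.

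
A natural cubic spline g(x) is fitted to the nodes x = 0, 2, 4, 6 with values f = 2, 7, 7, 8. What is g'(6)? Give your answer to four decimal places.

Write M_i for g''(x_i). With h_i = 2, 2, 2 and divided differences Δ_i = 5/2, 0, 1/2, the continuity of g' gives the tridiagonal system
  2·M_0 + 8·M_1 + 2·M_2 = 6(Δ_1 - Δ_0) = -15
  2·M_1 + 8·M_2 + 2·M_3 = 6(Δ_2 - Δ_1) = 3
Natural end conditions: M_0 = M_3 = 0.
Forward elimination and back-substitution give M_0 = 0, M_1 = -21/10, M_2 = 9/10, M_3 = 0.
On [4, 6], g'(x) = b_2 + 2c_2·(x - 4) + 3d_2·(x - 4)² with b_2 = Δ_2 - h_2(2M_2 + M_3)/6 = -1/10, c_2 = M_2/2 = 9/20, d_2 = (M_3 - M_2)/(6h_2) = -3/40. So g'(6) = 4/5.

0.8000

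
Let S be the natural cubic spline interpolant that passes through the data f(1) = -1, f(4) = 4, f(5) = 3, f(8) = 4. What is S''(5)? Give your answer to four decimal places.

1.2698

With M_i denoting the second derivative at x_i, h_i = 3, 1, 3, and Δ_i = (y_(i+1) − y_i)/h_i = 5/3, -1, 1/3:
  3·M_0 + 8·M_1 + 1·M_2 = 6(Δ_1 - Δ_0) = -16
  1·M_1 + 8·M_2 + 3·M_3 = 6(Δ_2 - Δ_1) = 8
Natural end conditions: M_0 = M_3 = 0.
Forward elimination and back-substitution give M_0 = 0, M_1 = -136/63, M_2 = 80/63, M_3 = 0.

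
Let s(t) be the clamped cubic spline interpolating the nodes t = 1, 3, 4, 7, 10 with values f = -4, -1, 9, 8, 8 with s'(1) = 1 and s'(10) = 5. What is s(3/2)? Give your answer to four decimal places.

Let m_i = s''(x_i). Step sizes h_i = 2, 1, 3, 3; slopes of the chords Δ_i = (y_(i+1) - y_i)/h_i = 3/2, 10, -1/3, 0.
  2·m_0 + 6·m_1 + 1·m_2 = 6(Δ_1 - Δ_0) = 51
  1·m_1 + 8·m_2 + 3·m_3 = 6(Δ_2 - Δ_1) = -62
  3·m_2 + 12·m_3 + 3·m_4 = 6(Δ_3 - Δ_2) = 2
Clamped end conditions give two more equations: 2h_0·m_0 + h_0·m_1 = 6(Δ_0 - s'(1)) = 3 and h_3·m_3 + 2h_3·m_4 = 6(s'(10) - Δ_3) = 30.
Solving the tridiagonal system: m_0 = -1679/324, m_1 = 961/81, m_2 = -1591/162, m_3 = 127/81, m_4 = 683/162.
On [1, 3], s(t) = -4 + 1·(t - 1) - 1679/648·(t - 1)² + 1841/1296·(t - 1)³.
With (t - 1) = 1/2: s(3/2) = -13721/3456.

-3.9702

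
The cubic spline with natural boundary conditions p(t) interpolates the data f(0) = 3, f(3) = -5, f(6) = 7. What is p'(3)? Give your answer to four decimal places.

0.6667

Write σ_i for p''(x_i). With h_i = 3, 3 and divided differences Δ_i = -8/3, 4, the continuity of p' gives the tridiagonal system
  3·σ_0 + 12·σ_1 + 3·σ_2 = 6(Δ_1 - Δ_0) = 40
Natural end conditions: σ_0 = σ_2 = 0.
Forward elimination and back-substitution give σ_0 = 0, σ_1 = 10/3, σ_2 = 0.
On [3, 6], p'(t) = b_1 + 2c_1·(t - 3) + 3d_1·(t - 3)² with b_1 = Δ_1 - h_1(2σ_1 + σ_2)/6 = 2/3, c_1 = σ_1/2 = 5/3, d_1 = (σ_2 - σ_1)/(6h_1) = -5/27. So p'(3) = 2/3.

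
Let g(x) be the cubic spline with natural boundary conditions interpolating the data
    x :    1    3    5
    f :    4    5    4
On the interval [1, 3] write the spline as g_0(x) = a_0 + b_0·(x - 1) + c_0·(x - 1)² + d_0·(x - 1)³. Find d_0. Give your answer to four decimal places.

-0.0625

With m_i denoting the second derivative at x_i, h_i = 2, 2, and Δ_i = (y_(i+1) − y_i)/h_i = 1/2, -1/2:
  2·m_0 + 8·m_1 + 2·m_2 = 6(Δ_1 - Δ_0) = -6
Natural end conditions: m_0 = m_2 = 0.
Solving the tridiagonal system: m_0 = 0, m_1 = -3/4, m_2 = 0.
On [1, 3], with g_0(x) = a_0 + b_0·(x - 1) + c_0·(x - 1)² + d_0·(x - 1)³: c_0 = m_0/2 = 0, d_0 = (m_1 - m_0)/(6h_0) = -1/16, b_0 = Δ_0 - h_0(2m_0 + m_1)/6 = 3/4.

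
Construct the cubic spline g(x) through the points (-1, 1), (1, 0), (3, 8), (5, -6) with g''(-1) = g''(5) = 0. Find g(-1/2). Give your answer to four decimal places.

-0.1563

With M_i denoting the second derivative at x_i, h_i = 2, 2, 2, and Δ_i = (y_(i+1) − y_i)/h_i = -1/2, 4, -7:
  2·M_0 + 8·M_1 + 2·M_2 = 6(Δ_1 - Δ_0) = 27
  2·M_1 + 8·M_2 + 2·M_3 = 6(Δ_2 - Δ_1) = -66
Natural end conditions: M_0 = M_3 = 0.
Solving: M_0 = 0, M_1 = 29/5, M_2 = -97/10, M_3 = 0.
On [-1, 1], g(x) = 1 - 73/30·(x + 1) + 0·(x + 1)² + 29/60·(x + 1)³.
With (x + 1) = 1/2: g(-1/2) = -5/32.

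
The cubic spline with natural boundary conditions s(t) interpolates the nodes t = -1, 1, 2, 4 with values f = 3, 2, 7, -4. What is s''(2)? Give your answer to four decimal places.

Write σ_i for s''(x_i). With h_i = 2, 1, 2 and divided differences Δ_i = -1/2, 5, -11/2, the continuity of s' gives the tridiagonal system
  2·σ_0 + 6·σ_1 + 1·σ_2 = 6(Δ_1 - Δ_0) = 33
  1·σ_1 + 6·σ_2 + 2·σ_3 = 6(Δ_2 - Δ_1) = -63
Natural end conditions: σ_0 = σ_3 = 0.
Hence σ_0 = 0, σ_1 = 261/35, σ_2 = -411/35, σ_3 = 0.

-11.7429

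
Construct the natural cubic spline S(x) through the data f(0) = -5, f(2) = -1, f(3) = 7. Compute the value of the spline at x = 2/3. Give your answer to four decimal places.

With M_i denoting the second derivative at x_i, h_i = 2, 1, and Δ_i = (y_(i+1) − y_i)/h_i = 2, 8:
  2·M_0 + 6·M_1 + 1·M_2 = 6(Δ_1 - Δ_0) = 36
Natural end conditions: M_0 = M_2 = 0.
Hence M_0 = 0, M_1 = 6, M_2 = 0.
On [0, 2], S(x) = -5 + 0·x + 0·x² + 1/2·x³.
With x = 2/3: S(2/3) = -131/27.

-4.8519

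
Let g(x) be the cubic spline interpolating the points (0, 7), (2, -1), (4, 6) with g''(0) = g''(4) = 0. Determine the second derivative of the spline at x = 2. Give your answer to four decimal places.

5.6250

Let m_i = g''(x_i). Step sizes h_i = 2, 2; slopes of the chords Δ_i = (y_(i+1) - y_i)/h_i = -4, 7/2.
  2·m_0 + 8·m_1 + 2·m_2 = 6(Δ_1 - Δ_0) = 45
Natural end conditions: m_0 = m_2 = 0.
Solving the tridiagonal system: m_0 = 0, m_1 = 45/8, m_2 = 0.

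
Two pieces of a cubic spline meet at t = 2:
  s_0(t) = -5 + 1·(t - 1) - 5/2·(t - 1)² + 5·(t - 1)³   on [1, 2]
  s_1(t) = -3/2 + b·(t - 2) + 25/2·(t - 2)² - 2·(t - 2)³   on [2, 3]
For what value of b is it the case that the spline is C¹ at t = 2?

s_0'(t) = 1 - 5·(t - 1) + 15·(t - 1)², so s_0'(2) = 11. On the right, s_1'(2) = b, so b = 11.

11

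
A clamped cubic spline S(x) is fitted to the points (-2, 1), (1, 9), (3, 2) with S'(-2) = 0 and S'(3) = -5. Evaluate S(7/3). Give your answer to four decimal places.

5.2889

With M_i denoting the second derivative at x_i, h_i = 3, 2, and Δ_i = (y_(i+1) − y_i)/h_i = 8/3, -7/2:
  3·M_0 + 10·M_1 + 2·M_2 = 6(Δ_1 - Δ_0) = -37
Clamped end conditions give two more equations: 2h_0·M_0 + h_0·M_1 = 6(Δ_0 - S'(-2)) = 16 and h_1·M_1 + 2h_1·M_2 = 6(S'(3) - Δ_1) = -9.
Forward elimination and back-substitution give M_0 = 161/30, M_1 = -27/5, M_2 = 9/20.
On [1, 3], S(x) = 9 - 1/20·(x - 1) - 27/10·(x - 1)² + 39/80·(x - 1)³.
With (x - 1) = 4/3: S(7/3) = 238/45.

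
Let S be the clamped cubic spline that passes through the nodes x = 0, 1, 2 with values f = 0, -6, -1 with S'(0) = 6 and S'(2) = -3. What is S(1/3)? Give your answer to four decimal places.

-0.5556

Put σ_i = S'' at the i-th knot. Here h = (1, 1) and Δ = (-6, 5), so the interior equations h_(i-1)·σ_(i-1) + 2(h_(i-1)+h_i)·σ_i + h_i·σ_(i+1) = 6(Δ_i − Δ_(i-1)) read
  1·σ_0 + 4·σ_1 + 1·σ_2 = 6(Δ_1 - Δ_0) = 66
Clamped end conditions give two more equations: 2h_0·σ_0 + h_0·σ_1 = 6(Δ_0 - S'(0)) = -72 and h_1·σ_1 + 2h_1·σ_2 = 6(S'(2) - Δ_1) = -48.
Solving the tridiagonal system: σ_0 = -57, σ_1 = 42, σ_2 = -45.
On [0, 1], S(x) = 0 + 6·x - 57/2·x² + 33/2·x³.
With x = 1/3: S(1/3) = -5/9.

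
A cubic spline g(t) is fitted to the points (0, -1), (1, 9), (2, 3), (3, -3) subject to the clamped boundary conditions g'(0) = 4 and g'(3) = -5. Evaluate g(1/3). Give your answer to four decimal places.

1.8741

Put σ_i = g'' at the i-th knot. Here h = (1, 1, 1) and Δ = (10, -6, -6), so the interior equations h_(i-1)·σ_(i-1) + 2(h_(i-1)+h_i)·σ_i + h_i·σ_(i+1) = 6(Δ_i − Δ_(i-1)) read
  1·σ_0 + 4·σ_1 + 1·σ_2 = 6(Δ_1 - Δ_0) = -96
  1·σ_1 + 4·σ_2 + 1·σ_3 = 6(Δ_2 - Δ_1) = 0
Clamped end conditions give two more equations: 2h_0·σ_0 + h_0·σ_1 = 6(Δ_0 - g'(0)) = 36 and h_2·σ_2 + 2h_2·σ_3 = 6(g'(3) - Δ_2) = 6.
Solving the tridiagonal system: σ_0 = 178/5, σ_1 = -176/5, σ_2 = 46/5, σ_3 = -8/5.
On [0, 1], g(t) = -1 + 4·t + 89/5·t² - 59/5·t³.
With t = 1/3: g(1/3) = 253/135.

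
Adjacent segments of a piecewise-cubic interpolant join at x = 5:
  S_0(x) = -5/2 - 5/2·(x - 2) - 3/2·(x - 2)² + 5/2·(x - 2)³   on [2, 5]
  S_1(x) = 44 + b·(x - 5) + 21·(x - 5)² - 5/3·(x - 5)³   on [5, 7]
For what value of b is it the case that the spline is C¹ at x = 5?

S_0'(x) = -5/2 - 3·(x - 2) + 15/2·(x - 2)², so S_0'(5) = 56. On the right, S_1'(5) = b, so b = 56.

56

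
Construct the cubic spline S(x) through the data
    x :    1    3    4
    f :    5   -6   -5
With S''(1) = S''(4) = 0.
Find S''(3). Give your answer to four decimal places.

6.5000

Put σ_i = S'' at the i-th knot. Here h = (2, 1) and Δ = (-11/2, 1), so the interior equations h_(i-1)·σ_(i-1) + 2(h_(i-1)+h_i)·σ_i + h_i·σ_(i+1) = 6(Δ_i − Δ_(i-1)) read
  2·σ_0 + 6·σ_1 + 1·σ_2 = 6(Δ_1 - Δ_0) = 39
Natural end conditions: σ_0 = σ_2 = 0.
Solving: σ_0 = 0, σ_1 = 13/2, σ_2 = 0.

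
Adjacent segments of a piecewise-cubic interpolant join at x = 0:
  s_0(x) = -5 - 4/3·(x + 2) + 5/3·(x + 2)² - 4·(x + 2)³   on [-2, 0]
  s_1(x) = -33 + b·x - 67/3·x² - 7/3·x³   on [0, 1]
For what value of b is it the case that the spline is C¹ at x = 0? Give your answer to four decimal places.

-42.6667

s_0'(x) = -4/3 + 10/3·(x + 2) - 12·(x + 2)², so s_0'(0) = -128/3. On the right, s_1'(0) = b, so b = -128/3.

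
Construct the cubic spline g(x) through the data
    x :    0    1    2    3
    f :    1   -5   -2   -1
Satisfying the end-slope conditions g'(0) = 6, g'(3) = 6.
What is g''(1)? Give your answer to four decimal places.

Let M_i = g''(x_i). Step sizes h_i = 1, 1, 1; slopes of the chords Δ_i = (y_(i+1) - y_i)/h_i = -6, 3, 1.
  1·M_0 + 4·M_1 + 1·M_2 = 6(Δ_1 - Δ_0) = 54
  1·M_1 + 4·M_2 + 1·M_3 = 6(Δ_2 - Δ_1) = -12
Clamped end conditions give two more equations: 2h_0·M_0 + h_0·M_1 = 6(Δ_0 - g'(0)) = -72 and h_2·M_2 + 2h_2·M_3 = 6(g'(3) - Δ_2) = 30.
Solving the tridiagonal system: M_0 = -256/5, M_1 = 152/5, M_2 = -82/5, M_3 = 116/5.

30.4000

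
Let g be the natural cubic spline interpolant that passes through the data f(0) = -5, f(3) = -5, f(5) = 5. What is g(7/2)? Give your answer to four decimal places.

Let M_i = g''(x_i). Step sizes h_i = 3, 2; slopes of the chords Δ_i = (y_(i+1) - y_i)/h_i = 0, 5.
  3·M_0 + 10·M_1 + 2·M_2 = 6(Δ_1 - Δ_0) = 30
Natural end conditions: M_0 = M_2 = 0.
Forward elimination and back-substitution give M_0 = 0, M_1 = 3, M_2 = 0.
On [3, 5], g(x) = -5 + 3·(x - 3) + 3/2·(x - 3)² - 1/4·(x - 3)³.
With (x - 3) = 1/2: g(7/2) = -101/32.

-3.1563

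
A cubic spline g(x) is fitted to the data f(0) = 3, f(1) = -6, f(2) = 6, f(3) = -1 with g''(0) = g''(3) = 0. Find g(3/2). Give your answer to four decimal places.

-0.1500

Put m_i = g'' at the i-th knot. Here h = (1, 1, 1) and Δ = (-9, 12, -7), so the interior equations h_(i-1)·m_(i-1) + 2(h_(i-1)+h_i)·m_i + h_i·m_(i+1) = 6(Δ_i − Δ_(i-1)) read
  1·m_0 + 4·m_1 + 1·m_2 = 6(Δ_1 - Δ_0) = 126
  1·m_1 + 4·m_2 + 1·m_3 = 6(Δ_2 - Δ_1) = -114
Natural end conditions: m_0 = m_3 = 0.
Hence m_0 = 0, m_1 = 206/5, m_2 = -194/5, m_3 = 0.
On [1, 2], g(x) = -6 + 71/15·(x - 1) + 103/5·(x - 1)² - 40/3·(x - 1)³.
With (x - 1) = 1/2: g(3/2) = -3/20.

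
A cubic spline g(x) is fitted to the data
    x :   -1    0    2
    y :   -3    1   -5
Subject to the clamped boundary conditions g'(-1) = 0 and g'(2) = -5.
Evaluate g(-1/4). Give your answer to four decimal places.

With m_i denoting the second derivative at x_i, h_i = 1, 2, and Δ_i = (y_(i+1) − y_i)/h_i = 4, -3:
  1·m_0 + 6·m_1 + 2·m_2 = 6(Δ_1 - Δ_0) = -42
Clamped end conditions give two more equations: 2h_0·m_0 + h_0·m_1 = 6(Δ_0 - g'(-1)) = 24 and h_1·m_1 + 2h_1·m_2 = 6(g'(2) - Δ_1) = -12.
Solving: m_0 = 52/3, m_1 = -32/3, m_2 = 7/3.
On [-1, 0], g(x) = -3 + 0·(x + 1) + 26/3·(x + 1)² - 14/3·(x + 1)³.
With (x + 1) = 3/4: g(-1/4) = -3/32.

-0.0938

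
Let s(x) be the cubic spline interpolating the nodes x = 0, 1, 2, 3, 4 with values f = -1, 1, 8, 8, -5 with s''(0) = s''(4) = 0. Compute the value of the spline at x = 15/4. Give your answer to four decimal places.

-1.0720

Let σ_i = s''(x_i). Step sizes h_i = 1, 1, 1, 1; slopes of the chords Δ_i = (y_(i+1) - y_i)/h_i = 2, 7, 0, -13.
  1·σ_0 + 4·σ_1 + 1·σ_2 = 6(Δ_1 - Δ_0) = 30
  1·σ_1 + 4·σ_2 + 1·σ_3 = 6(Δ_2 - Δ_1) = -42
  1·σ_2 + 4·σ_3 + 1·σ_4 = 6(Δ_3 - Δ_2) = -78
Natural end conditions: σ_0 = σ_4 = 0.
Solving the tridiagonal system: σ_0 = 0, σ_1 = 135/14, σ_2 = -60/7, σ_3 = -243/14, σ_4 = 0.
On [3, 4], s(x) = 8 - 101/14·(x - 3) - 243/28·(x - 3)² + 81/28·(x - 3)³.
With (x - 3) = 3/4: s(15/4) = -1921/1792.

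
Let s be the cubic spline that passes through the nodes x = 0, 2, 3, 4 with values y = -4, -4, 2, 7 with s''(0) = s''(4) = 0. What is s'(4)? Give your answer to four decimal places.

Write σ_i for s''(x_i). With h_i = 2, 1, 1 and divided differences Δ_i = 0, 6, 5, the continuity of s' gives the tridiagonal system
  2·σ_0 + 6·σ_1 + 1·σ_2 = 6(Δ_1 - Δ_0) = 36
  1·σ_1 + 4·σ_2 + 1·σ_3 = 6(Δ_2 - Δ_1) = -6
Natural end conditions: σ_0 = σ_3 = 0.
Solving: σ_0 = 0, σ_1 = 150/23, σ_2 = -72/23, σ_3 = 0.
On [3, 4], s'(x) = b_2 + 2c_2·(x - 3) + 3d_2·(x - 3)² with b_2 = Δ_2 - h_2(2σ_2 + σ_3)/6 = 139/23, c_2 = σ_2/2 = -36/23, d_2 = (σ_3 - σ_2)/(6h_2) = 12/23. So s'(4) = 103/23.

4.4783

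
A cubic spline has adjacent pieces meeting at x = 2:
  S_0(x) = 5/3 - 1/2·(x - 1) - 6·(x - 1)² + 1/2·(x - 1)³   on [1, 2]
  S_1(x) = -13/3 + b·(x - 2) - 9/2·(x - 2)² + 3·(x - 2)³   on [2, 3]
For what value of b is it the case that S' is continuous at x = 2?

S_0'(x) = -1/2 - 12·(x - 1) + 3/2·(x - 1)², so S_0'(2) = -11. On the right, S_1'(2) = b, so b = -11.

-11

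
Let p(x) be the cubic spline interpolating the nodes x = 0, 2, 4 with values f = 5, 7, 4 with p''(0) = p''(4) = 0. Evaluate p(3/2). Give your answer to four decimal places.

6.9102

With m_i denoting the second derivative at x_i, h_i = 2, 2, and Δ_i = (y_(i+1) − y_i)/h_i = 1, -3/2:
  2·m_0 + 8·m_1 + 2·m_2 = 6(Δ_1 - Δ_0) = -15
Natural end conditions: m_0 = m_2 = 0.
Hence m_0 = 0, m_1 = -15/8, m_2 = 0.
On [0, 2], p(x) = 5 + 13/8·x + 0·x² - 5/32·x³.
With x = 3/2: p(3/2) = 1769/256.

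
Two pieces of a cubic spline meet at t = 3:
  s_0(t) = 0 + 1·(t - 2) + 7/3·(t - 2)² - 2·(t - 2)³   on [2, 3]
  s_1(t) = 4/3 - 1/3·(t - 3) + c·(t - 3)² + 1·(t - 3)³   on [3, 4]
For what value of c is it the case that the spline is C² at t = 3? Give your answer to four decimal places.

s_0''(t) = 14/3 - 12·(t - 2), so s_0''(3) = -22/3. On the right, s_1''(3) = 2c, so c = -11/3.

-3.6667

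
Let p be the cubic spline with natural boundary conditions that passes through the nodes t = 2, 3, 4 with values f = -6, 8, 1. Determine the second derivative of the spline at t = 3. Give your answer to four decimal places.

Write σ_i for p''(x_i). With h_i = 1, 1 and divided differences Δ_i = 14, -7, the continuity of p' gives the tridiagonal system
  1·σ_0 + 4·σ_1 + 1·σ_2 = 6(Δ_1 - Δ_0) = -126
Natural end conditions: σ_0 = σ_2 = 0.
Solving the tridiagonal system: σ_0 = 0, σ_1 = -63/2, σ_2 = 0.

-31.5000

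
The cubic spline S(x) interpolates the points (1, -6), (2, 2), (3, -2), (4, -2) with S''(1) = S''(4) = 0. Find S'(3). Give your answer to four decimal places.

-3.7333

Put M_i = S'' at the i-th knot. Here h = (1, 1, 1) and Δ = (8, -4, 0), so the interior equations h_(i-1)·M_(i-1) + 2(h_(i-1)+h_i)·M_i + h_i·M_(i+1) = 6(Δ_i − Δ_(i-1)) read
  1·M_0 + 4·M_1 + 1·M_2 = 6(Δ_1 - Δ_0) = -72
  1·M_1 + 4·M_2 + 1·M_3 = 6(Δ_2 - Δ_1) = 24
Natural end conditions: M_0 = M_3 = 0.
Hence M_0 = 0, M_1 = -104/5, M_2 = 56/5, M_3 = 0.
On [3, 4], S'(x) = b_2 + 2c_2·(x - 3) + 3d_2·(x - 3)² with b_2 = Δ_2 - h_2(2M_2 + M_3)/6 = -56/15, c_2 = M_2/2 = 28/5, d_2 = (M_3 - M_2)/(6h_2) = -28/15. So S'(3) = -56/15.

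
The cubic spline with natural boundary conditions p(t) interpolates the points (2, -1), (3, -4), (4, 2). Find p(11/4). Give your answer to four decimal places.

Let σ_i = p''(x_i). Step sizes h_i = 1, 1; slopes of the chords Δ_i = (y_(i+1) - y_i)/h_i = -3, 6.
  1·σ_0 + 4·σ_1 + 1·σ_2 = 6(Δ_1 - Δ_0) = 54
Natural end conditions: σ_0 = σ_2 = 0.
Forward elimination and back-substitution give σ_0 = 0, σ_1 = 27/2, σ_2 = 0.
On [2, 3], p(t) = -1 - 21/4·(t - 2) + 0·(t - 2)² + 9/4·(t - 2)³.
With (t - 2) = 3/4: p(11/4) = -1021/256.

-3.9883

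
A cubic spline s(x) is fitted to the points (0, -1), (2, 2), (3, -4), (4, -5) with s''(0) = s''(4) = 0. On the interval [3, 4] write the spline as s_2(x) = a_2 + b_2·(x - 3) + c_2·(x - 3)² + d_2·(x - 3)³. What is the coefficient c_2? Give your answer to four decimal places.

4.8913

Put M_i = s'' at the i-th knot. Here h = (2, 1, 1) and Δ = (3/2, -6, -1), so the interior equations h_(i-1)·M_(i-1) + 2(h_(i-1)+h_i)·M_i + h_i·M_(i+1) = 6(Δ_i − Δ_(i-1)) read
  2·M_0 + 6·M_1 + 1·M_2 = 6(Δ_1 - Δ_0) = -45
  1·M_1 + 4·M_2 + 1·M_3 = 6(Δ_2 - Δ_1) = 30
Natural end conditions: M_0 = M_3 = 0.
Solving: M_0 = 0, M_1 = -210/23, M_2 = 225/23, M_3 = 0.
On [3, 4], with s_2(x) = a_2 + b_2·(x - 3) + c_2·(x - 3)² + d_2·(x - 3)³: c_2 = M_2/2 = 225/46, d_2 = (M_3 - M_2)/(6h_2) = -75/46, b_2 = Δ_2 - h_2(2M_2 + M_3)/6 = -98/23.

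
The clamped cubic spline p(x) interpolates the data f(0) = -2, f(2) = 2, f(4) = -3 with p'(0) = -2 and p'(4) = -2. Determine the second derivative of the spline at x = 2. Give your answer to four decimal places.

-6.7500

Put σ_i = p'' at the i-th knot. Here h = (2, 2) and Δ = (2, -5/2), so the interior equations h_(i-1)·σ_(i-1) + 2(h_(i-1)+h_i)·σ_i + h_i·σ_(i+1) = 6(Δ_i − Δ_(i-1)) read
  2·σ_0 + 8·σ_1 + 2·σ_2 = 6(Δ_1 - Δ_0) = -27
Clamped end conditions give two more equations: 2h_0·σ_0 + h_0·σ_1 = 6(Δ_0 - p'(0)) = 24 and h_1·σ_1 + 2h_1·σ_2 = 6(p'(4) - Δ_1) = 3.
Solving: σ_0 = 75/8, σ_1 = -27/4, σ_2 = 33/8.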